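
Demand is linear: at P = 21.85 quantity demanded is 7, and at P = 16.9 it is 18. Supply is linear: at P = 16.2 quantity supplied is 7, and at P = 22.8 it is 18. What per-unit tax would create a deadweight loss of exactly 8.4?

4.2

Demand slope = (16.9 − 21.85)/(18 − 7) = −0.45, so P = 25 − 0.45Q.
Supply slope = (22.8 − 16.2)/(18 − 7) = 0.6, so P = 12 + 0.6Q.
Competitive equilibrium: 25 − 0.45Q = 12 + 0.6Q → Q* = 12.381, P* = 19.4286.
A tax t gives ΔQ = t/1.05 and wedge t, so DWL = t²/2.1.
t²/2.1 = 8.4 → t² = 17.64 → t = 4.2.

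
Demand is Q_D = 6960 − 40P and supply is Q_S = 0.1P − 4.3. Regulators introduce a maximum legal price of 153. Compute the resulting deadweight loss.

In inverse form: demand P = 174 − 0.025Q, supply P = 43 + 10Q.
Competitive equilibrium: 174 − 0.025Q = 43 + 10Q → Q* = 13.0673, P* = 173.6733.
At the ceiling P = 153, quantity supplied = (153 − 43)/10 = 11.
Willingness to pay at Q' = 11: 174 − 0.025·11 = 173.725.
ΔQ = 13.0673 − 11 = 2.0673; wedge = 173.725 − 153 = 20.725.
Deadweight loss = ½ × 2.0673 × 20.725 = 21.42.

21.42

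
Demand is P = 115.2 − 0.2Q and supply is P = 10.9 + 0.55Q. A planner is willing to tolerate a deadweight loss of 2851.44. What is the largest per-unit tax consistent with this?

Competitive equilibrium: 115.2 − 0.2Q = 10.9 + 0.55Q → Q* = 139.0667, P* = 87.3867.
A tax t gives ΔQ = t/0.75 and wedge t, so DWL = t²/1.5.
t²/1.5 = 2851.44 → t² = 4277.16 → t = 65.4.

65.4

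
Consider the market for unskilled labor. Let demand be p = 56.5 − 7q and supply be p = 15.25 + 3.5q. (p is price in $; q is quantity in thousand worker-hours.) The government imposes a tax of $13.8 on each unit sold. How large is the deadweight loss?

Competitive equilibrium: 56.5 − 7q = 15.25 + 3.5q → q* = 3.9286, p* = 29.
With the tax, the buyer price exceeds the seller price by 13.8: (56.5 − 7q) − (15.25 + 3.5q) = 13.8 → q' = 2.6143.
Δq = 3.9286 − 2.6143 = 1.3143; the wedge equals the tax, 13.8.
Deadweight loss = ½ × 1.3143 × 13.8 = $9.07 thousand.

$9.07 thousand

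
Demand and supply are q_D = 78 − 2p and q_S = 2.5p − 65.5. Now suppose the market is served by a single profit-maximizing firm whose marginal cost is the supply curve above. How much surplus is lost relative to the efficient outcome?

In inverse form: demand p = 39 − 0.5q, supply p = 26.2 + 0.4q.
Competitive equilibrium: 39 − 0.5q = 26.2 + 0.4q → q* = 14.2222, p* = 31.8889.
Marginal revenue: MR = 39 − q. Set MR = MC: 39 − q = 26.2 + 0.4q → q_m = 9.1429.
Price p_m = 39 − 0.5·9.1429 = 34.4286; MC(q_m) = 26.2 + 0.4·9.1429 = 29.8572.
Competitive q* = 14.2222, so Δq = 5.0793; wedge = 34.4286 − 29.8572 = 4.5714.
Welfare loss = ½ × 5.0793 × 4.5714 = 11.61.

11.61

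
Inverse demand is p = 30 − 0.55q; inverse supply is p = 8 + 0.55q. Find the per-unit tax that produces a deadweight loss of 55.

11

Competitive equilibrium: 30 − 0.55q = 8 + 0.55q → q* = 20, p* = 19.
A tax t gives Δq = t/1.1 and wedge t, so DWL = t²/2.2.
t²/2.2 = 55 → t² = 121 → t = 11.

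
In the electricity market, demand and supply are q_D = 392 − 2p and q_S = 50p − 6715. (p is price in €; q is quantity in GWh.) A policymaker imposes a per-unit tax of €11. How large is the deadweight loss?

In inverse form: demand p = 196 − 0.5q, supply p = 134.3 + 0.02q.
Competitive equilibrium: 196 − 0.5q = 134.3 + 0.02q → q* = 118.6538, p* = 136.6731.
With the tax, the buyer price exceeds the seller price by 11: (196 − 0.5q) − (134.3 + 0.02q) = 11 → q' = 97.5.
Δq = 118.6538 − 97.5 = 21.1538; the wedge equals the tax, 11.
DWL = ½ × 21.1538 × 11 = €116.35.

€116.35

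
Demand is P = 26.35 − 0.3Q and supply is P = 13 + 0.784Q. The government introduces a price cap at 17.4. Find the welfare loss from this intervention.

24.35

Competitive equilibrium: 26.35 − 0.3Q = 13 + 0.784Q → Q* = 12.3155, P* = 22.6554.
At the ceiling P = 17.4, quantity supplied = (17.4 − 13)/0.784 = 5.6122.
Willingness to pay at Q' = 5.6122: 26.35 − 0.3·5.6122 = 24.6663.
ΔQ = 12.3155 − 5.6122 = 6.7033; wedge = 24.6663 − 17.4 = 7.2663.
Deadweight loss = ½ × 6.7033 × 7.2663 = 24.35.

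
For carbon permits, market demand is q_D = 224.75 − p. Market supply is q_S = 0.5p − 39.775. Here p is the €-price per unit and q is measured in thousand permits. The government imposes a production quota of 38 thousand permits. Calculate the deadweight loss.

€162.24 thousand

In inverse form: demand p = 224.75 − q, supply p = 79.55 + 2q.
Competitive equilibrium: 224.75 − q = 79.55 + 2q → q* = 48.4, p* = 176.35.
At q = 38: demand price = 224.75 − 1·38 = 186.75; supply price = 79.55 + 2·38 = 155.55.
Δq = 48.4 − 38 = 10.4; wedge = 186.75 − 155.55 = 31.2.
Deadweight loss = ½ × 10.4 × 31.2 = €162.24 thousand.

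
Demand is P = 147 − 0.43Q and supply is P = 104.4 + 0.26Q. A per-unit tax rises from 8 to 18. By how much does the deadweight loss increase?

188.41

Competitive equilibrium: 147 − 0.43Q = 104.4 + 0.26Q → Q* = 61.7391, P* = 120.4522.
For a per-unit tax t: ΔQ = t/0.69, so DWL = ½·t·(t/0.69) = t²/1.38.
At t = 8: DWL = 46.377. At t = 18: DWL = 234.783.
Increase = 234.783 − 46.377 = 188.41.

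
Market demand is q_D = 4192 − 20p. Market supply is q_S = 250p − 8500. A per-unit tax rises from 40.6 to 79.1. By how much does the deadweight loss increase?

42670.83

In inverse form: demand p = 209.6 − 0.05q, supply p = 34 + 0.004q.
Competitive equilibrium: 209.6 − 0.05q = 34 + 0.004q → q* = 3251.8519, p* = 47.0074.
For a per-unit tax t: Δq = t/0.054, so DWL = ½·t·(t/0.054) = t²/0.108.
At t = 40.6: DWL = 15262.593. At t = 79.1: DWL = 57933.426.
Increase = 57933.426 − 15262.593 = 42670.83.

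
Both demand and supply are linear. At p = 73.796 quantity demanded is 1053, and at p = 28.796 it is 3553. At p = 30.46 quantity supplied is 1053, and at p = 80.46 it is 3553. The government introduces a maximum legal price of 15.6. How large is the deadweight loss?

Demand slope = (28.796 − 73.796)/(3553 − 1053) = −0.018, so p = 92.75 − 0.018q.
Supply slope = (80.46 − 30.46)/(3553 − 1053) = 0.02, so p = 9.4 + 0.02q.
Competitive equilibrium: 92.75 − 0.018q = 9.4 + 0.02q → q* = 2193.4211, p* = 53.2684.
At the ceiling p = 15.6, quantity supplied = (15.6 − 9.4)/0.02 = 310.
Willingness to pay at q' = 310: 92.75 − 0.018·310 = 87.17.
Δq = 2193.4211 − 310 = 1883.4211; wedge = 87.17 − 15.6 = 71.57.
DWL = ½ × 1883.4211 × 71.57 = 67398.22.

67398.22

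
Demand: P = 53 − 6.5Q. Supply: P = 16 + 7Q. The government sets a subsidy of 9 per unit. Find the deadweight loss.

3

Competitive equilibrium: 53 − 6.5Q = 16 + 7Q → Q* = 2.7407, P* = 35.1852.
The subsidy lowers effective supply by 9: P = 7 + 7Q.
New quantity: 53 − 6.5Q = 7 + 7Q → Q' = 3.4074.
Overproduction ΔQ = 3.4074 − 2.7407 = 0.6667; wedge = subsidy = 9.
Welfare loss = ½ × 0.6667 × 9 = 3.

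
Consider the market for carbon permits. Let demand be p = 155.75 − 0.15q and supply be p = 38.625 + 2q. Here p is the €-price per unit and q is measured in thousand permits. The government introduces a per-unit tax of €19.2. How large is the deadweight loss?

€85.73 thousand

Competitive equilibrium: 155.75 − 0.15q = 38.625 + 2q → q* = 54.4767, p* = 147.5785.
With the tax, the buyer price exceeds the seller price by 19.2: (155.75 − 0.15q) − (38.625 + 2q) = 19.2 → q' = 45.5465.
Δq = 54.4767 − 45.5465 = 8.9302; the wedge equals the tax, 19.2.
DWL = ½ × 8.9302 × 19.2 = €85.73 thousand.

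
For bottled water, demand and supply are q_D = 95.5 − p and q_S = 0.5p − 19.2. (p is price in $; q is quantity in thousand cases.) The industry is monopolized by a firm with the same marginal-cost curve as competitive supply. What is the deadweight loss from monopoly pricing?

$33.96 thousand

In inverse form: demand p = 95.5 − q, supply p = 38.4 + 2q.
Competitive equilibrium: 95.5 − q = 38.4 + 2q → q* = 19.0333, p* = 76.4667.
Marginal revenue: MR = 95.5 − 2q. Set MR = MC: 95.5 − 2q = 38.4 + 2q → q_m = 14.275.
Price p_m = 95.5 − 1·14.275 = 81.225; MC(q_m) = 38.4 + 2·14.275 = 66.95.
Competitive q* = 19.0333, so Δq = 4.7583; wedge = 81.225 − 66.95 = 14.275.
Deadweight loss = ½ × 4.7583 × 14.275 = $33.96 thousand.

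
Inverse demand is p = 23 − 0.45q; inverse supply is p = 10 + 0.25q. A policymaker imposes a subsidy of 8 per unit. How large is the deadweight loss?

Competitive equilibrium: 23 − 0.45q = 10 + 0.25q → q* = 18.5714, p* = 14.6429.
The subsidy lowers effective supply by 8: p = 2 + 0.25q.
New quantity: 23 − 0.45q = 2 + 0.25q → q' = 30.
Overproduction Δq = 30 − 18.5714 = 11.4286; wedge = subsidy = 8.
Deadweight loss = ½ × 11.4286 × 8 = 45.71.

45.71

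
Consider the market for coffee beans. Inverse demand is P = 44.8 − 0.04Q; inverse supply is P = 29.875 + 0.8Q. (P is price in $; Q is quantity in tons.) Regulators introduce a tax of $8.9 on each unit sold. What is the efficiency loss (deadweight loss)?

Competitive equilibrium: 44.8 − 0.04Q = 29.875 + 0.8Q → Q* = 17.7679, P* = 44.0893.
With the tax, the buyer price exceeds the seller price by 8.9: (44.8 − 0.04Q) − (29.875 + 0.8Q) = 8.9 → Q' = 7.1726.
ΔQ = 17.7679 − 7.1726 = 10.5953; the wedge equals the tax, 8.9.
DWL = ½ × 10.5953 × 8.9 = $47.15.

$47.15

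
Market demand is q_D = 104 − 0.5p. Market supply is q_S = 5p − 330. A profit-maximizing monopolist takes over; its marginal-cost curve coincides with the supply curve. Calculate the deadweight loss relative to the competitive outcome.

1039.17

In inverse form: demand p = 208 − 2q, supply p = 66 + 0.2q.
Competitive equilibrium: 208 − 2q = 66 + 0.2q → q* = 64.5455, p* = 78.9091.
Marginal revenue: MR = 208 − 4q. Set MR = MC: 208 − 4q = 66 + 0.2q → q_m = 33.8095.
Price p_m = 208 − 2·33.8095 = 140.381; MC(q_m) = 66 + 0.2·33.8095 = 72.7619.
Competitive q* = 64.5455, so Δq = 30.736; wedge = 140.381 − 72.7619 = 67.6191.
DWL = ½ × 30.736 × 67.6191 = 1039.17.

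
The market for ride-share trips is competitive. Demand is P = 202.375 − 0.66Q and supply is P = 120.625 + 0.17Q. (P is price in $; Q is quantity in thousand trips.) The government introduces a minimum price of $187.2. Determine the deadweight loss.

Competitive equilibrium: 202.375 − 0.66Q = 120.625 + 0.17Q → Q* = 98.494, P* = 137.369.
At the floor P = 187.2, quantity demanded = (202.375 − 187.2)/0.66 = 22.9924.
Sellers' marginal cost at Q' = 22.9924: 120.625 + 0.17·22.9924 = 124.5337.
ΔQ = 98.494 − 22.9924 = 75.5016; wedge = 187.2 − 124.5337 = 62.6663.
The triangle = ½ × 75.5016 × 62.6663 = $2365.70 thousand.

$2365.70 thousand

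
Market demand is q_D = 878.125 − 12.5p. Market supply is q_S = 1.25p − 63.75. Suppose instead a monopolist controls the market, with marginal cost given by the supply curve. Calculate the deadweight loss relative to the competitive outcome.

1.46

In inverse form: demand p = 70.25 − 0.08q, supply p = 51 + 0.8q.
Competitive equilibrium: 70.25 − 0.08q = 51 + 0.8q → q* = 21.875, p* = 68.5.
Marginal revenue: MR = 70.25 − 0.16q. Set MR = MC: 70.25 − 0.16q = 51 + 0.8q → q_m = 20.0521.
Price p_m = 70.25 − 0.08·20.0521 = 68.6458; MC(q_m) = 51 + 0.8·20.0521 = 67.0417.
Competitive q* = 21.875, so Δq = 1.8229; wedge = 68.6458 − 67.0417 = 1.6041.
The triangle = ½ × 1.8229 × 1.6041 = 1.46.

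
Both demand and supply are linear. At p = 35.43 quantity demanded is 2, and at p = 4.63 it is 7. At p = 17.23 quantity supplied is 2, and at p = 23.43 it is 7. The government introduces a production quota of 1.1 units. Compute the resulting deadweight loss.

41.76

Demand slope = (4.63 − 35.43)/(7 − 2) = −6.16, so p = 47.75 − 6.16q.
Supply slope = (23.43 − 17.23)/(7 − 2) = 1.24, so p = 14.75 + 1.24q.
Competitive equilibrium: 47.75 − 6.16q = 14.75 + 1.24q → q* = 4.4595, p* = 20.2797.
At q = 1.1: demand price = 47.75 − 6.16·1.1 = 40.974; supply price = 14.75 + 1.24·1.1 = 16.114.
Δq = 4.4595 − 1.1 = 3.3595; wedge = 40.974 − 16.114 = 24.86.
The triangle = ½ × 3.3595 × 24.86 = 41.76.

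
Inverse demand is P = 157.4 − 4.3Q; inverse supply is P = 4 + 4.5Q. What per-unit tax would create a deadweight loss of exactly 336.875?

77

Competitive equilibrium: 157.4 − 4.3Q = 4 + 4.5Q → Q* = 17.4318, P* = 82.4432.
A tax t gives ΔQ = t/8.8 and wedge t, so DWL = t²/17.6.
t²/17.6 = 336.875 → t² = 5929 → t = 77.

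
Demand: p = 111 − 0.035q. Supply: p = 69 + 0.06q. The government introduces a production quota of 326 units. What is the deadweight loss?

Competitive equilibrium: 111 − 0.035q = 69 + 0.06q → q* = 442.1053, p* = 95.5263.
At q = 326: demand price = 111 − 0.035·326 = 99.59; supply price = 69 + 0.06·326 = 88.56.
Δq = 442.1053 − 326 = 116.1053; wedge = 99.59 − 88.56 = 11.03.
The triangle = ½ × 116.1053 × 11.03 = 640.32.

640.32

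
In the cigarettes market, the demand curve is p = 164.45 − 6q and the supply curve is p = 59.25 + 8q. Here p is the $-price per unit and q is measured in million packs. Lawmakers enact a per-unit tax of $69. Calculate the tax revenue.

Competitive equilibrium: 164.45 − 6q = 59.25 + 8q → q* = 7.5143, p* = 119.3643.
With the tax, the buyer price exceeds the seller price by 69: (164.45 − 6q) − (59.25 + 8q) = 69 → q' = 2.5857.
Tax revenue = 69 × 2.5857 = $178.41 million.

$178.41 million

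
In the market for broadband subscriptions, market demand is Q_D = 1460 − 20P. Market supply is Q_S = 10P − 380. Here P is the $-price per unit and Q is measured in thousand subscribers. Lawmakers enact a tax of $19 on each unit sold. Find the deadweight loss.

In inverse form: demand P = 73 − 0.05Q, supply P = 38 + 0.1Q.
Competitive equilibrium: 73 − 0.05Q = 38 + 0.1Q → Q* = 233.3333, P* = 61.3333.
With the tax, the buyer price exceeds the seller price by 19: (73 − 0.05Q) − (38 + 0.1Q) = 19 → Q' = 106.6667.
ΔQ = 233.3333 − 106.6667 = 126.6666; the wedge equals the tax, 19.
Deadweight loss = ½ × 126.6666 × 19 = $1203.33 thousand.

$1203.33 thousand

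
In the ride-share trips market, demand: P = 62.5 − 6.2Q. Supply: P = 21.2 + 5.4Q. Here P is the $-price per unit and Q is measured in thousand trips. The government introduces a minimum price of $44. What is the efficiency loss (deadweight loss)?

$1.93 thousand

Competitive equilibrium: 62.5 − 6.2Q = 21.2 + 5.4Q → Q* = 3.5603, P* = 40.4259.
At the floor P = 44, quantity demanded = (62.5 − 44)/6.2 = 2.9839.
Sellers' marginal cost at Q' = 2.9839: 21.2 + 5.4·2.9839 = 37.3131.
ΔQ = 3.5603 − 2.9839 = 0.5764; wedge = 44 − 37.3131 = 6.6869.
Deadweight loss = ½ × 0.5764 × 6.6869 = $1.93 thousand.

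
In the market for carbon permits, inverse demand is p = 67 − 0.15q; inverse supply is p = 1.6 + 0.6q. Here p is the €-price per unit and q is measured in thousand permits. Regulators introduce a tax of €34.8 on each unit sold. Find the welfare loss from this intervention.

€807.36 thousand

Competitive equilibrium: 67 − 0.15q = 1.6 + 0.6q → q* = 87.2, p* = 53.92.
With the tax, the buyer price exceeds the seller price by 34.8: (67 − 0.15q) − (1.6 + 0.6q) = 34.8 → q' = 40.8.
Δq = 87.2 − 40.8 = 46.4; the wedge equals the tax, 34.8.
Welfare loss = ½ × 46.4 × 34.8 = €807.36 thousand.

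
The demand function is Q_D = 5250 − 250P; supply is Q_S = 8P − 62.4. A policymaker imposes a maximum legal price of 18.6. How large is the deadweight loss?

16.36

In inverse form: demand P = 21 − 0.004Q, supply P = 7.8 + 0.125Q.
Competitive equilibrium: 21 − 0.004Q = 7.8 + 0.125Q → Q* = 102.3256, P* = 20.5907.
At the ceiling P = 18.6, quantity supplied = (18.6 − 7.8)/0.125 = 86.4.
Willingness to pay at Q' = 86.4: 21 − 0.004·86.4 = 20.6544.
ΔQ = 102.3256 − 86.4 = 15.9256; wedge = 20.6544 − 18.6 = 2.0544.
Deadweight loss = ½ × 15.9256 × 2.0544 = 16.36.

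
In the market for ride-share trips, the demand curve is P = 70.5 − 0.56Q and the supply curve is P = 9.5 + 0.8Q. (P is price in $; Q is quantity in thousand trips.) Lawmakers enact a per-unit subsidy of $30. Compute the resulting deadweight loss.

$330.88 thousand

Competitive equilibrium: 70.5 − 0.56Q = 9.5 + 0.8Q → Q* = 44.8529, P* = 45.3824.
The subsidy lowers effective supply by 30: P = 0.8Q − 20.5.
New quantity: 70.5 − 0.56Q = 0.8Q − 20.5 → Q' = 66.9118.
Overproduction ΔQ = 66.9118 − 44.8529 = 22.0589; wedge = subsidy = 30.
Deadweight loss = ½ × 22.0589 × 30 = $330.88 thousand.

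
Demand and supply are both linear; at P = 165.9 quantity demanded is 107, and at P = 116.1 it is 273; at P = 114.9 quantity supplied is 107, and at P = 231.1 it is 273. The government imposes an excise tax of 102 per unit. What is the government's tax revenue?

Demand slope = (116.1 − 165.9)/(273 − 107) = −0.3, so P = 198 − 0.3Q.
Supply slope = (231.1 − 114.9)/(273 − 107) = 0.7, so P = 40 + 0.7Q.
Competitive equilibrium: 198 − 0.3Q = 40 + 0.7Q → Q* = 158, P* = 150.6.
With the tax, the buyer price exceeds the seller price by 102: (198 − 0.3Q) − (40 + 0.7Q) = 102 → Q' = 56.
Tax revenue = 102 × 56 = 5712.

5712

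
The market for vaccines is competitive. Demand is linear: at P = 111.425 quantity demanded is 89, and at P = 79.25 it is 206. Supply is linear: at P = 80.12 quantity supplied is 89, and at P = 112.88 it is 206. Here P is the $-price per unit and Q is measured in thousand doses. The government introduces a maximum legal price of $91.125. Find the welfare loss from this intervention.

$81.16 thousand

Demand slope = (79.25 − 111.425)/(206 − 89) = −0.275, so P = 135.9 − 0.275Q.
Supply slope = (112.88 − 80.12)/(206 − 89) = 0.28, so P = 55.2 + 0.28Q.
Competitive equilibrium: 135.9 − 0.275Q = 55.2 + 0.28Q → Q* = 145.4054, P* = 95.9135.
At the ceiling P = 91.125, quantity supplied = (91.125 − 55.2)/0.28 = 128.3036.
Willingness to pay at Q' = 128.3036: 135.9 − 0.275·128.3036 = 100.6165.
ΔQ = 145.4054 − 128.3036 = 17.1018; wedge = 100.6165 − 91.125 = 9.4915.
Welfare loss = ½ × 17.1018 × 9.4915 = $81.16 thousand.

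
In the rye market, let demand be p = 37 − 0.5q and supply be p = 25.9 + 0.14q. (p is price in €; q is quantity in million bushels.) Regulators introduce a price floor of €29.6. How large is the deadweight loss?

€2.07 million

Competitive equilibrium: 37 − 0.5q = 25.9 + 0.14q → q* = 17.3438, p* = 28.3281.
At the floor p = 29.6, quantity demanded = (37 − 29.6)/0.5 = 14.8.
Sellers' marginal cost at q' = 14.8: 25.9 + 0.14·14.8 = 27.972.
Δq = 17.3438 − 14.8 = 2.5438; wedge = 29.6 − 27.972 = 1.628.
DWL = ½ × 2.5438 × 1.628 = €2.07 million.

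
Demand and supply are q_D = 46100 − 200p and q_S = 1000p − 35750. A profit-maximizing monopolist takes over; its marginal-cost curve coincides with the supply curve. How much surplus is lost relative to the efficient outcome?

In inverse form: demand p = 230.5 − 0.005q, supply p = 35.75 + 0.001q.
Competitive equilibrium: 230.5 − 0.005q = 35.75 + 0.001q → q* = 32458.3333333, p* = 68.2083333.
Marginal revenue: MR = 230.5 − 0.01q. Set MR = MC: 230.5 − 0.01q = 35.75 + 0.001q → q_m = 17704.5454545.
Price p_m = 230.5 − 0.005·17704.5454545 = 141.9772727; MC(q_m) = 35.75 + 0.001·17704.5454545 = 53.4545455.
Competitive q* = 32458.3333333, so Δq = 14753.7878788; wedge = 141.9772727 − 53.4545455 = 88.5227272.
DWL = ½ × 14753.7878788 × 88.5227272 = 653022.77.

653022.77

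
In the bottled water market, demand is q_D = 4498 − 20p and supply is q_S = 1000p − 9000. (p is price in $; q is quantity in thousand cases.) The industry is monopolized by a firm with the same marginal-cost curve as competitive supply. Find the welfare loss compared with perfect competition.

$111995.96 thousand

In inverse form: demand p = 224.9 − 0.05q, supply p = 9 + 0.001q.
Competitive equilibrium: 224.9 − 0.05q = 9 + 0.001q → q* = 4233.333333, p* = 13.233333.
Marginal revenue: MR = 224.9 − 0.1q. Set MR = MC: 224.9 − 0.1q = 9 + 0.001q → q_m = 2137.623762.
Price p_m = 224.9 − 0.05·2137.623762 = 118.018812; MC(q_m) = 9 + 0.001·2137.623762 = 11.137624.
Competitive q* = 4233.333333, so Δq = 2095.709571; wedge = 118.018812 − 11.137624 = 106.881188.
Deadweight loss = ½ × 2095.709571 × 106.881188 = $111995.96 thousand.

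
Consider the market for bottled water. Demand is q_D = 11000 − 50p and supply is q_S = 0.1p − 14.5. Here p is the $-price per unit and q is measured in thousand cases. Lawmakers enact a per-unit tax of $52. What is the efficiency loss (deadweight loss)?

In inverse form: demand p = 220 − 0.02q, supply p = 145 + 10q.
Competitive equilibrium: 220 − 0.02q = 145 + 10q → q* = 7.485, p* = 219.8503.
With the tax, the buyer price exceeds the seller price by 52: (220 − 0.02q) − (145 + 10q) = 52 → q' = 2.2954.
Δq = 7.485 − 2.2954 = 5.1896; the wedge equals the tax, 52.
Deadweight loss = ½ × 5.1896 × 52 = $134.93 thousand.

$134.93 thousand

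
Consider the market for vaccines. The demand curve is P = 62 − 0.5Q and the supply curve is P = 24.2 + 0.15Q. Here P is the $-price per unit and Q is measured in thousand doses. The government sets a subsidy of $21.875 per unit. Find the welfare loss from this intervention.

Competitive equilibrium: 62 − 0.5Q = 24.2 + 0.15Q → Q* = 58.1538, P* = 32.9231.
The subsidy lowers effective supply by 21.875: P = 2.325 + 0.15Q.
New quantity: 62 − 0.5Q = 2.325 + 0.15Q → Q' = 91.8077.
Overproduction ΔQ = 91.8077 − 58.1538 = 33.6539; wedge = subsidy = 21.875.
Deadweight loss = ½ × 33.6539 × 21.875 = $368.09 thousand.

$368.09 thousand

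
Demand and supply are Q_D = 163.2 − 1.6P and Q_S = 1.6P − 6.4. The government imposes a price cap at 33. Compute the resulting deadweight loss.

640

In inverse form: demand P = 102 − 0.625Q, supply P = 4 + 0.625Q.
Competitive equilibrium: 102 − 0.625Q = 4 + 0.625Q → Q* = 78.4, P* = 53.
At the ceiling P = 33, quantity supplied = (33 − 4)/0.625 = 46.4.
Willingness to pay at Q' = 46.4: 102 − 0.625·46.4 = 73.
ΔQ = 78.4 − 46.4 = 32; wedge = 73 − 33 = 40.
Deadweight loss = ½ × 32 × 40 = 640.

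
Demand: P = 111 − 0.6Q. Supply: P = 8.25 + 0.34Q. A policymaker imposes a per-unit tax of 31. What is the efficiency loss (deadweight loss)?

Competitive equilibrium: 111 − 0.6Q = 8.25 + 0.34Q → Q* = 109.3085, P* = 45.4149.
With the tax, the buyer price exceeds the seller price by 31: (111 − 0.6Q) − (8.25 + 0.34Q) = 31 → Q' = 76.3298.
ΔQ = 109.3085 − 76.3298 = 32.9787; the wedge equals the tax, 31.
The triangle = ½ × 32.9787 × 31 = 511.17.

511.17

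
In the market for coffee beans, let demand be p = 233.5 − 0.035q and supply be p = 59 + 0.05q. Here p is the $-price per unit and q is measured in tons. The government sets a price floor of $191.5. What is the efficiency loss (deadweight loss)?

Competitive equilibrium: 233.5 − 0.035q = 59 + 0.05q → q* = 2052.9412, p* = 161.6471.
At the floor p = 191.5, quantity demanded = (233.5 − 191.5)/0.035 = 1200.
Sellers' marginal cost at q' = 1200: 59 + 0.05·1200 = 119.
Δq = 2052.9412 − 1200 = 852.9412; wedge = 191.5 − 119 = 72.5.
Deadweight loss = ½ × 852.9412 × 72.5 = $30919.12.

$30919.12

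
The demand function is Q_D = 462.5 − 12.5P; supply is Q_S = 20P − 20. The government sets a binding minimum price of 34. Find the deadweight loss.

3726.02

In inverse form: demand P = 37 − 0.08Q, supply P = 1 + 0.05Q.
Competitive equilibrium: 37 − 0.08Q = 1 + 0.05Q → Q* = 276.9231, P* = 14.8462.
At the floor P = 34, quantity demanded = (37 − 34)/0.08 = 37.5.
Sellers' marginal cost at Q' = 37.5: 1 + 0.05·37.5 = 2.875.
ΔQ = 276.9231 − 37.5 = 239.4231; wedge = 34 − 2.875 = 31.125.
DWL = ½ × 239.4231 × 31.125 = 3726.02.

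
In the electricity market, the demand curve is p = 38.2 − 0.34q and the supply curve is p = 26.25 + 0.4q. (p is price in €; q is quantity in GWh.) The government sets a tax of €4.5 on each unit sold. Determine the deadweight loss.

Competitive equilibrium: 38.2 − 0.34q = 26.25 + 0.4q → q* = 16.1486, p* = 32.7095.
With the tax, the buyer price exceeds the seller price by 4.5: (38.2 − 0.34q) − (26.25 + 0.4q) = 4.5 → q' = 10.0676.
Δq = 16.1486 − 10.0676 = 6.081; the wedge equals the tax, 4.5.
Welfare loss = ½ × 6.081 × 4.5 = €13.68.

€13.68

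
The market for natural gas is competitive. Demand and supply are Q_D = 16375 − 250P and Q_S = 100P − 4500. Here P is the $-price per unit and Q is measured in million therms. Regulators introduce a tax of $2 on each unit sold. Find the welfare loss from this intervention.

In inverse form: demand P = 65.5 − 0.004Q, supply P = 45 + 0.01Q.
Competitive equilibrium: 65.5 − 0.004Q = 45 + 0.01Q → Q* = 1464.2857, P* = 59.6429.
With the tax, the buyer price exceeds the seller price by 2: (65.5 − 0.004Q) − (45 + 0.01Q) = 2 → Q' = 1321.4286.
ΔQ = 1464.2857 − 1321.4286 = 142.8571; the wedge equals the tax, 2.
Welfare loss = ½ × 142.8571 × 2 = $142.86 million.

$142.86 million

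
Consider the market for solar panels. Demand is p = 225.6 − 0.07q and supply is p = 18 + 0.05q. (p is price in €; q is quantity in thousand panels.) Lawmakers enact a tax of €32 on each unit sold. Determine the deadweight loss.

Competitive equilibrium: 225.6 − 0.07q = 18 + 0.05q → q* = 1730, p* = 104.5.
With the tax, the buyer price exceeds the seller price by 32: (225.6 − 0.07q) − (18 + 0.05q) = 32 → q' = 1463.3333.
Δq = 1730 − 1463.3333 = 266.6667; the wedge equals the tax, 32.
The triangle = ½ × 266.6667 × 32 = €4266.67 thousand.

€4266.67 thousand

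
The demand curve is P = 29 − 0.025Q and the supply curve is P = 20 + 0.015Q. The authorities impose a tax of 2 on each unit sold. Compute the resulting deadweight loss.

Competitive equilibrium: 29 − 0.025Q = 20 + 0.015Q → Q* = 225, P* = 23.375.
With the tax, the buyer price exceeds the seller price by 2: (29 − 0.025Q) − (20 + 0.015Q) = 2 → Q' = 175.
ΔQ = 225 − 175 = 50; the wedge equals the tax, 2.
Welfare loss = ½ × 50 × 2 = 50.

50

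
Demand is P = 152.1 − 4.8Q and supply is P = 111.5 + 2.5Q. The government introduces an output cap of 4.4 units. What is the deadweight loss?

Competitive equilibrium: 152.1 − 4.8Q = 111.5 + 2.5Q → Q* = 5.5616, P* = 125.4041.
At Q = 4.4: demand price = 152.1 − 4.8·4.4 = 130.98; supply price = 111.5 + 2.5·4.4 = 122.5.
ΔQ = 5.5616 − 4.4 = 1.1616; wedge = 130.98 − 122.5 = 8.48.
Welfare loss = ½ × 1.1616 × 8.48 = 4.93.

4.93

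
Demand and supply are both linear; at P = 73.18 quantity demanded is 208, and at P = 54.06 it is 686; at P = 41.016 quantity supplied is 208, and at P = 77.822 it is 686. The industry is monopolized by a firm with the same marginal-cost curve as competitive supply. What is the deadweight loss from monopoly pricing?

Demand slope = (54.06 − 73.18)/(686 − 208) = −0.04, so P = 81.5 − 0.04Q.
Supply slope = (77.822 − 41.016)/(686 − 208) = 0.077, so P = 25 + 0.077Q.
Competitive equilibrium: 81.5 − 0.04Q = 25 + 0.077Q → Q* = 482.906, P* = 62.1838.
Marginal revenue: MR = 81.5 − 0.08Q. Set MR = MC: 81.5 − 0.08Q = 25 + 0.077Q → Q_m = 359.8726.
Price P_m = 81.5 − 0.04·359.8726 = 67.1051; MC(Q_m) = 25 + 0.077·359.8726 = 52.7102.
Competitive Q* = 482.906, so ΔQ = 123.0334; wedge = 67.1051 − 52.7102 = 14.3949.
DWL = ½ × 123.0334 × 14.3949 = 885.53.

885.53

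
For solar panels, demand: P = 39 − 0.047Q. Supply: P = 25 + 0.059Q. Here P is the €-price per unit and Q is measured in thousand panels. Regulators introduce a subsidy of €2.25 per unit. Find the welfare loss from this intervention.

€23.88 thousand

Competitive equilibrium: 39 − 0.047Q = 25 + 0.059Q → Q* = 132.0755, P* = 32.7925.
The subsidy lowers effective supply by 2.25: P = 22.75 + 0.059Q.
New quantity: 39 − 0.047Q = 22.75 + 0.059Q → Q' = 153.3019.
Overproduction ΔQ = 153.3019 − 132.0755 = 21.2264; wedge = subsidy = 2.25.
Deadweight loss = ½ × 21.2264 × 2.25 = €23.88 thousand.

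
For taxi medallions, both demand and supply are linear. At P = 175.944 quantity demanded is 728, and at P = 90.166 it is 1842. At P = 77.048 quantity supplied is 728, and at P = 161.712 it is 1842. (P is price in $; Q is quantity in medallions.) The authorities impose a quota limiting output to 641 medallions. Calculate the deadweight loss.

Demand slope = (90.166 − 175.944)/(1842 − 728) = −0.077, so P = 232 − 0.077Q.
Supply slope = (161.712 − 77.048)/(1842 − 728) = 0.076, so P = 21.72 + 0.076Q.
Competitive equilibrium: 232 − 0.077Q = 21.72 + 0.076Q → Q* = 1374.3791, P* = 126.1728.
At Q = 641: demand price = 232 − 0.077·641 = 182.643; supply price = 21.72 + 0.076·641 = 70.436.
ΔQ = 1374.3791 − 641 = 733.3791; wedge = 182.643 − 70.436 = 112.207.
DWL = ½ × 733.3791 × 112.207 = $41145.13.

$41145.13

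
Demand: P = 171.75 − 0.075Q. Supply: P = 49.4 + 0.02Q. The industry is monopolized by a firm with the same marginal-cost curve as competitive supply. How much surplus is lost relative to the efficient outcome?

15334.83

Competitive equilibrium: 171.75 − 0.075Q = 49.4 + 0.02Q → Q* = 1287.89474, P* = 75.15789.
Marginal revenue: MR = 171.75 − 0.15Q. Set MR = MC: 171.75 − 0.15Q = 49.4 + 0.02Q → Q_m = 719.70588.
Price P_m = 171.75 − 0.075·719.70588 = 117.77206; MC(Q_m) = 49.4 + 0.02·719.70588 = 63.79412.
Competitive Q* = 1287.89474, so ΔQ = 568.18886; wedge = 117.77206 − 63.79412 = 53.97794.
Welfare loss = ½ × 568.18886 × 53.97794 = 15334.83.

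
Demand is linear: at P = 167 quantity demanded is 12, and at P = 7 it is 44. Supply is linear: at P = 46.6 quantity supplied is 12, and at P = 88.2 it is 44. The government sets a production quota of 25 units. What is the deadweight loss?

Demand slope = (7 − 167)/(44 − 12) = −5, so P = 227 − 5Q.
Supply slope = (88.2 − 46.6)/(44 − 12) = 1.3, so P = 31 + 1.3Q.
Competitive equilibrium: 227 − 5Q = 31 + 1.3Q → Q* = 31.1111, P* = 71.4444.
At Q = 25: demand price = 227 − 5·25 = 102; supply price = 31 + 1.3·25 = 63.5.
ΔQ = 31.1111 − 25 = 6.1111; wedge = 102 − 63.5 = 38.5.
Welfare loss = ½ × 6.1111 × 38.5 = 117.64.

117.64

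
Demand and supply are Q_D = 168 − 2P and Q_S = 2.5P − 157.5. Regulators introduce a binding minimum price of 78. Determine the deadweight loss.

In inverse form: demand P = 84 − 0.5Q, supply P = 63 + 0.4Q.
Competitive equilibrium: 84 − 0.5Q = 63 + 0.4Q → Q* = 23.3333, P* = 72.3333.
At the floor P = 78, quantity demanded = (84 − 78)/0.5 = 12.
Sellers' marginal cost at Q' = 12: 63 + 0.4·12 = 67.8.
ΔQ = 23.3333 − 12 = 11.3333; wedge = 78 − 67.8 = 10.2.
The triangle = ½ × 11.3333 × 10.2 = 57.80.

57.80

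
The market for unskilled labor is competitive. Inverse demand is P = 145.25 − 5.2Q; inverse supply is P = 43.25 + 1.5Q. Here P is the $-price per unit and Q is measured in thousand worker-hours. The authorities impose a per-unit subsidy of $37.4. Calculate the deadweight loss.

$104.39 thousand

Competitive equilibrium: 145.25 − 5.2Q = 43.25 + 1.5Q → Q* = 15.2239, P* = 66.0858.
The subsidy lowers effective supply by 37.4: P = 5.85 + 1.5Q.
New quantity: 145.25 − 5.2Q = 5.85 + 1.5Q → Q' = 20.806.
Overproduction ΔQ = 20.806 − 15.2239 = 5.5821; wedge = subsidy = 37.4.
Deadweight loss = ½ × 5.5821 × 37.4 = $104.39 thousand.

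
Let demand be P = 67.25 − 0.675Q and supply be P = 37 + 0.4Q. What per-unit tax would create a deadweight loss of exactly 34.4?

8.6

Competitive equilibrium: 67.25 − 0.675Q = 37 + 0.4Q → Q* = 28.1395, P* = 48.2558.
A tax t gives ΔQ = t/1.075 and wedge t, so DWL = t²/2.15.
t²/2.15 = 34.4 → t² = 73.96 → t = 8.6.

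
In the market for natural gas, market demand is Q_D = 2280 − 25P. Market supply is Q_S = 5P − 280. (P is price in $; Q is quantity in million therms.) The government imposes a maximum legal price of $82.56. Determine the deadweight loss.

In inverse form: demand P = 91.2 − 0.04Q, supply P = 56 + 0.2Q.
Competitive equilibrium: 91.2 − 0.04Q = 56 + 0.2Q → Q* = 146.6667, P* = 85.3333.
At the ceiling P = 82.56, quantity supplied = (82.56 − 56)/0.2 = 132.8.
Willingness to pay at Q' = 132.8: 91.2 − 0.04·132.8 = 85.888.
ΔQ = 146.6667 − 132.8 = 13.8667; wedge = 85.888 − 82.56 = 3.328.
Welfare loss = ½ × 13.8667 × 3.328 = $23.07 million.

$23.07 million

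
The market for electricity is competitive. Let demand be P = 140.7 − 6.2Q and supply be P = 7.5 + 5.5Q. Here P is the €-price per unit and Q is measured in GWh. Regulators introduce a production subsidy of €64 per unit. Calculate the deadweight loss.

Competitive equilibrium: 140.7 − 6.2Q = 7.5 + 5.5Q → Q* = 11.3846, P* = 70.1154.
The subsidy lowers effective supply by 64: P = 5.5Q − 56.5.
New quantity: 140.7 − 6.2Q = 5.5Q − 56.5 → Q' = 16.8547.
Overproduction ΔQ = 16.8547 − 11.3846 = 5.4701; wedge = subsidy = 64.
The triangle = ½ × 5.4701 × 64 = €175.04.

€175.04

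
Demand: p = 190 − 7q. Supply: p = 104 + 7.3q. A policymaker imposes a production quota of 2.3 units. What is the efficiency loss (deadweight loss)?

98.62

Competitive equilibrium: 190 − 7q = 104 + 7.3q → q* = 6.013986, p* = 147.902098.
At q = 2.3: demand price = 190 − 7·2.3 = 173.9; supply price = 104 + 7.3·2.3 = 120.79.
Δq = 6.013986 − 2.3 = 3.713986; wedge = 173.9 − 120.79 = 53.11.
The triangle = ½ × 3.713986 × 53.11 = 98.62.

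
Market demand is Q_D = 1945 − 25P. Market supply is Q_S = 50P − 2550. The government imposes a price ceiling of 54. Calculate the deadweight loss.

In inverse form: demand P = 77.8 − 0.04Q, supply P = 51 + 0.02Q.
Competitive equilibrium: 77.8 − 0.04Q = 51 + 0.02Q → Q* = 446.6667, P* = 59.9333.
At the ceiling P = 54, quantity supplied = (54 − 51)/0.02 = 150.
Willingness to pay at Q' = 150: 77.8 − 0.04·150 = 71.8.
ΔQ = 446.6667 − 150 = 296.6667; wedge = 71.8 − 54 = 17.8.
Deadweight loss = ½ × 296.6667 × 17.8 = 2640.33.

2640.33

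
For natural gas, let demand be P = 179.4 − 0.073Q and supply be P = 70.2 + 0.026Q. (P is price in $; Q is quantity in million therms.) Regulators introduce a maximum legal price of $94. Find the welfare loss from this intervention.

Competitive equilibrium: 179.4 − 0.073Q = 70.2 + 0.026Q → Q* = 1103.0303, P* = 98.8788.
At the ceiling P = 94, quantity supplied = (94 − 70.2)/0.026 = 915.3846.
Willingness to pay at Q' = 915.3846: 179.4 − 0.073·915.3846 = 112.5769.
ΔQ = 1103.0303 − 915.3846 = 187.6457; wedge = 112.5769 − 94 = 18.5769.
DWL = ½ × 187.6457 × 18.5769 = $1742.94 million.

$1742.94 million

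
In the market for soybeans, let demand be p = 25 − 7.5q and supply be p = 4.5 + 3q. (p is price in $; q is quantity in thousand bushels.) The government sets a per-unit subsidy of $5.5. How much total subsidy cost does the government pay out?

Competitive equilibrium: 25 − 7.5q = 4.5 + 3q → q* = 1.9524, p* = 10.3571.
The subsidy lowers effective supply by 5.5: p = 3q − 1.
New quantity: 25 − 7.5q = 3q − 1 → q' = 2.4762.
Total subsidy cost = 5.5 × 2.4762 = $13.62 thousand.

$13.62 thousand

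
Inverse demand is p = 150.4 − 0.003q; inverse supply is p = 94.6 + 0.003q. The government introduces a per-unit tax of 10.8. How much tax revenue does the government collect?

81000

Competitive equilibrium: 150.4 − 0.003q = 94.6 + 0.003q → q* = 9300, p* = 122.5.
With the tax, the buyer price exceeds the seller price by 10.8: (150.4 − 0.003q) − (94.6 + 0.003q) = 10.8 → q' = 7500.
Tax revenue = 10.8 × 7500 = 81000.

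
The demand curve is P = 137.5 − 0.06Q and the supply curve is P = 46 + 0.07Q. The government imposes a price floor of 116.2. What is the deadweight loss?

7910.09

Competitive equilibrium: 137.5 − 0.06Q = 46 + 0.07Q → Q* = 703.8462, P* = 95.2692.
At the floor P = 116.2, quantity demanded = (137.5 − 116.2)/0.06 = 355.
Sellers' marginal cost at Q' = 355: 46 + 0.07·355 = 70.85.
ΔQ = 703.8462 − 355 = 348.8462; wedge = 116.2 − 70.85 = 45.35.
The triangle = ½ × 348.8462 × 45.35 = 7910.09.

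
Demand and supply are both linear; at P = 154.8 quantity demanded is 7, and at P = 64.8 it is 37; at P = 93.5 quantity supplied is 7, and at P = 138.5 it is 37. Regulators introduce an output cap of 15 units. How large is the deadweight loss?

Demand slope = (64.8 − 154.8)/(37 − 7) = −3, so P = 175.8 − 3Q.
Supply slope = (138.5 − 93.5)/(37 − 7) = 1.5, so P = 83 + 1.5Q.
Competitive equilibrium: 175.8 − 3Q = 83 + 1.5Q → Q* = 20.6222, P* = 113.9333.
At Q = 15: demand price = 175.8 − 3·15 = 130.8; supply price = 83 + 1.5·15 = 105.5.
ΔQ = 20.6222 − 15 = 5.6222; wedge = 130.8 − 105.5 = 25.3.
Deadweight loss = ½ × 5.6222 × 25.3 = 71.12.

71.12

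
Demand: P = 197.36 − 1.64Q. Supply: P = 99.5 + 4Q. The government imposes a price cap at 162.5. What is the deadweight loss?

Competitive equilibrium: 197.36 − 1.64Q = 99.5 + 4Q → Q* = 17.3511, P* = 168.9043.
At the ceiling P = 162.5, quantity supplied = (162.5 − 99.5)/4 = 15.75.
Willingness to pay at Q' = 15.75: 197.36 − 1.64·15.75 = 171.53.
ΔQ = 17.3511 − 15.75 = 1.6011; wedge = 171.53 − 162.5 = 9.03.
DWL = ½ × 1.6011 × 9.03 = 7.23.

7.23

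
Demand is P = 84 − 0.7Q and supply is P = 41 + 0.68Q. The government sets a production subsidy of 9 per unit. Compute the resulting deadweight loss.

Competitive equilibrium: 84 − 0.7Q = 41 + 0.68Q → Q* = 31.1594, P* = 62.1884.
The subsidy lowers effective supply by 9: P = 32 + 0.68Q.
New quantity: 84 − 0.7Q = 32 + 0.68Q → Q' = 37.6812.
Overproduction ΔQ = 37.6812 − 31.1594 = 6.5218; wedge = subsidy = 9.
Welfare loss = ½ × 6.5218 × 9 = 29.35.

29.35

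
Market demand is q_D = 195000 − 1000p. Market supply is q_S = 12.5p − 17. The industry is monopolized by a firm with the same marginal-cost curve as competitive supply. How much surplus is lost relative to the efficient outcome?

34.42

In inverse form: demand p = 195 − 0.001q, supply p = 1.36 + 0.08q.
Competitive equilibrium: 195 − 0.001q = 1.36 + 0.08q → q* = 2390.6173, p* = 192.6094.
Marginal revenue: MR = 195 − 0.002q. Set MR = MC: 195 − 0.002q = 1.36 + 0.08q → q_m = 2361.4634.
Price p_m = 195 − 0.001·2361.4634 = 192.6385; MC(q_m) = 1.36 + 0.08·2361.4634 = 190.2771.
Competitive q* = 2390.6173, so Δq = 29.1539; wedge = 192.6385 − 190.2771 = 2.3614.
DWL = ½ × 29.1539 × 2.3614 = 34.42.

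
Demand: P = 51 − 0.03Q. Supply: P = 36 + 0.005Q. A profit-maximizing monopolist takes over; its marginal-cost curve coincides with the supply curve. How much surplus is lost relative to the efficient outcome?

684.70

Competitive equilibrium: 51 − 0.03Q = 36 + 0.005Q → Q* = 428.5714, P* = 38.1429.
Marginal revenue: MR = 51 − 0.06Q. Set MR = MC: 51 − 0.06Q = 36 + 0.005Q → Q_m = 230.7692.
Price P_m = 51 − 0.03·230.7692 = 44.0769; MC(Q_m) = 36 + 0.005·230.7692 = 37.1538.
Competitive Q* = 428.5714, so ΔQ = 197.8022; wedge = 44.0769 − 37.1538 = 6.9231.
Welfare loss = ½ × 197.8022 × 6.9231 = 684.70.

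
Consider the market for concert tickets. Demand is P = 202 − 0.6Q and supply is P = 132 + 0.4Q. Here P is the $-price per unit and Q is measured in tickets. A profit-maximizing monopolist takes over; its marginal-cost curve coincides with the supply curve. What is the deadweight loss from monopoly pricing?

Competitive equilibrium: 202 − 0.6Q = 132 + 0.4Q → Q* = 70, P* = 160.
Marginal revenue: MR = 202 − 1.2Q. Set MR = MC: 202 − 1.2Q = 132 + 0.4Q → Q_m = 43.75.
Price P_m = 202 − 0.6·43.75 = 175.75; MC(Q_m) = 132 + 0.4·43.75 = 149.5.
Competitive Q* = 70, so ΔQ = 26.25; wedge = 175.75 − 149.5 = 26.25.
The triangle = ½ × 26.25 × 26.25 = $344.53.

$344.53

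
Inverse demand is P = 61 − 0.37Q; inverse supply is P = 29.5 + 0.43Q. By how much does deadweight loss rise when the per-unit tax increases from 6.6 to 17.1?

155.53

Competitive equilibrium: 61 − 0.37Q = 29.5 + 0.43Q → Q* = 39.375, P* = 46.4313.
For a per-unit tax t: ΔQ = t/0.8, so DWL = ½·t·(t/0.8) = t²/1.6.
At t = 6.6: DWL = 27.225. At t = 17.1: DWL = 182.756.
Increase = 182.756 − 27.225 = 155.53.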